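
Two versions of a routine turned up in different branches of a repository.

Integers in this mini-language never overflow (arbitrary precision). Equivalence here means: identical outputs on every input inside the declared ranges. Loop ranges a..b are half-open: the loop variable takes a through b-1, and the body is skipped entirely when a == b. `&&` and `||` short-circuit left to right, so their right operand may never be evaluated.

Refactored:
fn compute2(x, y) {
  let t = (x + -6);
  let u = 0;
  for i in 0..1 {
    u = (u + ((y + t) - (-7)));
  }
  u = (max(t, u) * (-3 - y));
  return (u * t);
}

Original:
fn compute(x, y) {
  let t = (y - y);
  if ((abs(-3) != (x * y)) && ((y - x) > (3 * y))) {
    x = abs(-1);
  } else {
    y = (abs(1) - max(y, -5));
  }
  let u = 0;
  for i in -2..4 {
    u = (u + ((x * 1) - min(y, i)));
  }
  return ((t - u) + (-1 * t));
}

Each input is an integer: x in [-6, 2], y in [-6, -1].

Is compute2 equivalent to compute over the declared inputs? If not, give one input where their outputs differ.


The rewrite breaks on x=-6, y=-6, where the results are -42 and 396.
compute: t=0, then ((abs(-3) != (x * y)) && ((y - x) > (3 * y))) is true, then x=1, then u=0, then (i=-2), then u=7, then (i=-1), then u=14, then (i=0), then u=21, then (i=1), then u=28, then (i=2), then u=35, then (i=3), then u=42, then returns -42
compute2: t=-12, then u=0, then (i=0), then u=-11, then u=-33, then returns 396
verdict: not equivalent; witness: x=-6, y=-6


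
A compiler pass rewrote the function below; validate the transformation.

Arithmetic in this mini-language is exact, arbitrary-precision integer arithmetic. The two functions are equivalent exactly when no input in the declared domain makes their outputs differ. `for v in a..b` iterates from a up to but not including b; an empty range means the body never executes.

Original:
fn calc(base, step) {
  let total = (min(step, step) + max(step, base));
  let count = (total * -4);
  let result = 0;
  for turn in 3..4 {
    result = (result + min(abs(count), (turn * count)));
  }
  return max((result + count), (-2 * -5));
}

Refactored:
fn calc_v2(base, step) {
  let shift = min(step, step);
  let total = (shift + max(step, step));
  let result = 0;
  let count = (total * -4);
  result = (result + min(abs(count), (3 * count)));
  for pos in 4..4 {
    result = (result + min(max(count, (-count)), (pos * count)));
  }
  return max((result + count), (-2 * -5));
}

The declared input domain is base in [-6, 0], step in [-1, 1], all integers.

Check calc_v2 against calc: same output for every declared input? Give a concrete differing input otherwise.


Not equivalent: base=0, step=-1 separates them (10 vs 16).
calc: total=-1, then count=4, then result=0, then (turn=3), then result=4, then returns 10
calc_v2: shift=-1, then total=-2, then result=0, then count=8, then result=8, then the loop over pos runs zero times, then returns 16
verdict: not equivalent; witness: base=0, step=-1


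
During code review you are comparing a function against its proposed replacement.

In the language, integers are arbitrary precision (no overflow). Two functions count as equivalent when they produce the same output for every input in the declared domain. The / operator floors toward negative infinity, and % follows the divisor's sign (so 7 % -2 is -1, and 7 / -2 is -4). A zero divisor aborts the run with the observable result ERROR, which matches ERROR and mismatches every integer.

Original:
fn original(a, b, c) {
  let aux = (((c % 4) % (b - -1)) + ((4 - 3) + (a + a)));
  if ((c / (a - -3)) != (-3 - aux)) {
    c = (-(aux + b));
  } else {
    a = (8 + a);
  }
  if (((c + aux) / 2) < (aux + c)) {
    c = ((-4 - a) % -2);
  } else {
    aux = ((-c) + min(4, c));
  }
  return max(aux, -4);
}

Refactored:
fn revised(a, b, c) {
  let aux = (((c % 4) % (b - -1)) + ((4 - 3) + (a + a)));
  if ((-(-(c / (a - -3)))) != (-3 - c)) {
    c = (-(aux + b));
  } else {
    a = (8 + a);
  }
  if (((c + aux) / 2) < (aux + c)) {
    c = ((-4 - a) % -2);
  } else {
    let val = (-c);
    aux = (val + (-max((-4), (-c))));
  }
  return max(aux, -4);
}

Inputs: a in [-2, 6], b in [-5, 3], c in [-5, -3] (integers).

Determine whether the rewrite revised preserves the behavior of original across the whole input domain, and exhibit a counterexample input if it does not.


Try a=-1, b=-5, c=-4.
original: aux = -1; ((c / (a - -3)) != (-3 - aux)) -> false; a = 7; (((c + aux) / 2) < (aux + c)) -> false; aux = 0; return 0
revised: aux = -1; ((-(-(c / (a - -3)))) != (-3 - c)) -> true; c = 6; (((c + aux) / 2) < (aux + c)) -> true; c = -1; return -1
0 vs -1 — the two versions disagree here.
verdict: not equivalent; witness: a=-1, b=-5, c=-4


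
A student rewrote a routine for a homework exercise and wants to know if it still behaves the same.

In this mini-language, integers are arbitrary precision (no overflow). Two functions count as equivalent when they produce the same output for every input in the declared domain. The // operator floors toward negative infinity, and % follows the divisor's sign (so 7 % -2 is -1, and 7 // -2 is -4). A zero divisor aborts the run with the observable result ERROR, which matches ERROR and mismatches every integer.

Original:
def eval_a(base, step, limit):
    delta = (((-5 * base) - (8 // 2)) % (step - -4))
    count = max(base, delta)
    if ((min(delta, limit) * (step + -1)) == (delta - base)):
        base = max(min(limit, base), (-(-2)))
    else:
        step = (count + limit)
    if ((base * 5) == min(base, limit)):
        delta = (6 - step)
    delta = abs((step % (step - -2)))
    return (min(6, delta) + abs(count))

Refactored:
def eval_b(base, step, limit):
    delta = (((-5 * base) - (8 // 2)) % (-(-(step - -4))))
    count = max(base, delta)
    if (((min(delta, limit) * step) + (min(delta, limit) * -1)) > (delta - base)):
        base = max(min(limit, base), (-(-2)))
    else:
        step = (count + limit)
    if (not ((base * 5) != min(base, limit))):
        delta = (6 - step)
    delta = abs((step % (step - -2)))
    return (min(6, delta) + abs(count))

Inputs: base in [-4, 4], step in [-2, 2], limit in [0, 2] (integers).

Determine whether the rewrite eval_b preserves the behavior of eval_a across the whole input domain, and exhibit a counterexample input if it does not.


Run the pair on base=0, step=-2, limit=0.
eval_a: delta=0, then count=0, then ((min(delta, limit) * (step + -1)) == (delta - base)) is true, then base=2, then ((base * 5) == min(base, limit)) is false, then a zero divisor aborts: ERROR
eval_b: delta=0, then count=0, then (((min(delta, limit) * step) + (min(delta, limit) * -1)) > (delta - base)) is false, then step=0, then (not ((base * 5) != min(base, limit))) is true, then delta=6, then delta=0, then returns 0
ERROR vs 0 — the two versions disagree here.
verdict: not equivalent; witness: base=0, step=-2, limit=0


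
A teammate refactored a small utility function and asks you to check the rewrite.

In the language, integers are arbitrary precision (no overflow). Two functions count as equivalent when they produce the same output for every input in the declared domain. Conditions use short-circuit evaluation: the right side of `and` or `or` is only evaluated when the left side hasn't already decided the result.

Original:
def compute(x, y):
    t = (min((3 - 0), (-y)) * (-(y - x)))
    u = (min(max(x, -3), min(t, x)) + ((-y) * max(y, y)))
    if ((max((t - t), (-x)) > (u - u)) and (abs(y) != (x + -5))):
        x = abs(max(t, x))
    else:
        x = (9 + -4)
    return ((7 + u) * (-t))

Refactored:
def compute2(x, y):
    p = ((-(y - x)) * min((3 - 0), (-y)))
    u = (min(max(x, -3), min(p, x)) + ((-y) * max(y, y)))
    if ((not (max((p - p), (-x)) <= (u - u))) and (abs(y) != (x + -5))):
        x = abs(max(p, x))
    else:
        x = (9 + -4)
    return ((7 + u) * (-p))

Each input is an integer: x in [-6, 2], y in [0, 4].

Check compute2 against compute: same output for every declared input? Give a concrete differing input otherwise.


The two versions differ — the changes include comparison usage differs, boolean connective usage differs, local variable names differ.
Spot check at x=0, y=0 — compute: t = 0; u = 0; ((max((t - t), (-x)) > (u - u)) and (abs(y) != (x + -5))) -> false; x = 5; return 0. compute2: p = 0; u = 0; ((not (max((p - p), (-x)) <= (u - u))) and (abs(y) != (x + -5))) -> false; x = 5; return 0. Both give 0.
Checked all 45 inputs in the declared domain: the outputs agree on every one.
verdict: equivalent


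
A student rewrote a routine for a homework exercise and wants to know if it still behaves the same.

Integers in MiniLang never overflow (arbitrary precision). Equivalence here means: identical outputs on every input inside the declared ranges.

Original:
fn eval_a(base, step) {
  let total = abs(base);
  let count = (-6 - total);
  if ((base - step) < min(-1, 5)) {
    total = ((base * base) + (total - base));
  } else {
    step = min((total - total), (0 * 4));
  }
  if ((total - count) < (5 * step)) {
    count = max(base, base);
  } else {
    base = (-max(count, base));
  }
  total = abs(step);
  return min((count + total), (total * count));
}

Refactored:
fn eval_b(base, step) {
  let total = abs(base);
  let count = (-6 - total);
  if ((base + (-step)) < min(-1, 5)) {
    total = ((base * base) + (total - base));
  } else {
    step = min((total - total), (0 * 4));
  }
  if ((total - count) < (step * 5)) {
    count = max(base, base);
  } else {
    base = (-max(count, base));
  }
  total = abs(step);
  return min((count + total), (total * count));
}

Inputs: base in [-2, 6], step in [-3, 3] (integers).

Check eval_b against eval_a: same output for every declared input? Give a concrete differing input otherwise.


Side by side, the visible changes include: arithmetic usage differs.
One worked example (base=-1, step=-1) — eval_a: total := 1 | count := -7 | ((base - step) < min(-1, 5)): false | step := 0 | ((total - count) < (5 * step)): false | base := 1 | total := 0 | result -7; eval_b: total := 1 | count := -7 | ((base + (-step)) < min(-1, 5)): false | step := 0 | ((total - count) < (step * 5)): false | base := 1 | total := 0 | result -7; agreement on -7.
An exhaustive pass over the 63 declared inputs shows identical outputs.
verdict: equivalent


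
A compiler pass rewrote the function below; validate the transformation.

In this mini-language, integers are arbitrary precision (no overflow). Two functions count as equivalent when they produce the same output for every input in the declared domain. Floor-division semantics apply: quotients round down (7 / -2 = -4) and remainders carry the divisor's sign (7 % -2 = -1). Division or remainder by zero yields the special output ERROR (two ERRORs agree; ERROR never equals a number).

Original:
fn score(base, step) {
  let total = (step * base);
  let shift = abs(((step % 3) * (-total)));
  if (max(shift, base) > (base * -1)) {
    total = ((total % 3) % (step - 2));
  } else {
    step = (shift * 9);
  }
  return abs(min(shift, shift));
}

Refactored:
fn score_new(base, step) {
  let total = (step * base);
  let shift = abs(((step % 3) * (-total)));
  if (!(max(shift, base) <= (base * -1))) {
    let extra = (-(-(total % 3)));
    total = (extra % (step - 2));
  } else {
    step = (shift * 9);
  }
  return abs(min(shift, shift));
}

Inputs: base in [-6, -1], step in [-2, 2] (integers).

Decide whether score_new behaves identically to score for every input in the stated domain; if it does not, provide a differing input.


Comparing the listings, the differences include: local variable names differ; and comparison usage differs; and boolean connective usage differs; and statement counts differ.
As a probe, take base=-6, step=1: score runs total=-6, then shift=6, then (max(shift, base) > (base * -1)) is false, then step=54, then returns 6; score_new runs total=-6, then shift=6, then (!(max(shift, base) <= (base * -1))) is false, then step=54, then returns 6; both end at 6.
An exhaustive pass over the 30 declared inputs shows identical outputs.
verdict: equivalent


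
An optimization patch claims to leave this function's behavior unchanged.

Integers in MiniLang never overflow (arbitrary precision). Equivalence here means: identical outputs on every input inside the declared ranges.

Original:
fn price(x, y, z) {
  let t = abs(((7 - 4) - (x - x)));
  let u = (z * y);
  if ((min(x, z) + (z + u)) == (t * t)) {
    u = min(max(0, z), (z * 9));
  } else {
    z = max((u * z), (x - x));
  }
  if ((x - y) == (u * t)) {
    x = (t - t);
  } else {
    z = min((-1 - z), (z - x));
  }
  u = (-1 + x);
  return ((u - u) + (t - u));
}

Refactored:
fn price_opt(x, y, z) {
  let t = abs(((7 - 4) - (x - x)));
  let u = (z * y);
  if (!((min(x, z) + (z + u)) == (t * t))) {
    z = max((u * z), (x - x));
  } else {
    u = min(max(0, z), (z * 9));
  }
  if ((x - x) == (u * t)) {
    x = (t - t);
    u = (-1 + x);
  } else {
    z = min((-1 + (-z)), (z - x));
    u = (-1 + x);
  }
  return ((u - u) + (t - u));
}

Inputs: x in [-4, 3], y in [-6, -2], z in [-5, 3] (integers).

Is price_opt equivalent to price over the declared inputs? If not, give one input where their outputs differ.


x=-4, y=-6, z=0 yields 8 from price but 4 from price_opt.
verdict: not equivalent; witness: x=-4, y=-6, z=0


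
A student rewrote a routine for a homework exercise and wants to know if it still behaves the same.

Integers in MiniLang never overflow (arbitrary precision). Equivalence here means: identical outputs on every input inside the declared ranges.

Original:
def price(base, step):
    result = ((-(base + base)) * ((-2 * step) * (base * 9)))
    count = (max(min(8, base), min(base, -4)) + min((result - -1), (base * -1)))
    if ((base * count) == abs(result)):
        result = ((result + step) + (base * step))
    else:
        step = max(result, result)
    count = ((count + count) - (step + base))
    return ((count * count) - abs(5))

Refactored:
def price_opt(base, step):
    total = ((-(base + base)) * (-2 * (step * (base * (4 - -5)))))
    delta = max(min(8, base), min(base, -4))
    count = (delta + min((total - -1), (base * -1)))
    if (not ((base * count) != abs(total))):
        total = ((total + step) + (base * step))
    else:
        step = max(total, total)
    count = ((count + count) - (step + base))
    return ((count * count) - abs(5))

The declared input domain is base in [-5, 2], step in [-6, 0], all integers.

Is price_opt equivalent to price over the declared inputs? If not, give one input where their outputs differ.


The two are interchangeable: boolean connective usage differs, constant usage differs, arithmetic usage differs, comparison usage differs, local variable names differ, statement counts differ, and every declared input agrees.
Spot check at base=2, step=-2 — price: result=-288, then count=-285, then ((base * count) == abs(result)) is false, then step=-288, then count=-284, then returns 80651. price_opt: total=-288, then delta=2, then count=-285, then (not ((base * count) != abs(total))) is false, then step=-288, then count=-284, then returns 80651. Both give 80651.
Sweeping the whole domain (56 inputs) finds no disagreement.
verdict: equivalent


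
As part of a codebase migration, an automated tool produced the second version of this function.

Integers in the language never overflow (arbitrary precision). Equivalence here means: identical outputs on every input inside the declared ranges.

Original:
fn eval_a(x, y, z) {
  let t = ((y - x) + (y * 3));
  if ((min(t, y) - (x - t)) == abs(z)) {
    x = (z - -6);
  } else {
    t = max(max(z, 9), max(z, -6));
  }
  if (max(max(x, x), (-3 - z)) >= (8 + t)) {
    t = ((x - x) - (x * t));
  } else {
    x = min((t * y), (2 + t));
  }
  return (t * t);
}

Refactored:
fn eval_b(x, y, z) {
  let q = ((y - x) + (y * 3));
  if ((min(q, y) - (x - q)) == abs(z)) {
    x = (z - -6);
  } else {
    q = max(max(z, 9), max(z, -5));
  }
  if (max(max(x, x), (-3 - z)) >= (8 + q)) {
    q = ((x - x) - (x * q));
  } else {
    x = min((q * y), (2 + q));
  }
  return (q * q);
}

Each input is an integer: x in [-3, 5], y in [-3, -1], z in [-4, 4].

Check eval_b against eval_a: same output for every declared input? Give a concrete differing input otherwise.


The one real change (`-6` became `-5`) has no effect anywhere in the declared ranges.
One worked example (x=-3, y=-3, z=-1) — eval_a: t = -9; ((min(t, y) - (x - t)) == abs(z)) -> false; t = 9; (max(max(x, x), (-3 - z)) >= (8 + t)) -> false; x = -27; return 81; eval_b: q = -9; ((min(q, y) - (x - q)) == abs(z)) -> false; q = 9; (max(max(x, x), (-3 - z)) >= (8 + q)) -> false; x = -27; return 81; agreement on 81.
Sweeping the whole domain (243 inputs) finds no disagreement.
verdict: equivalent


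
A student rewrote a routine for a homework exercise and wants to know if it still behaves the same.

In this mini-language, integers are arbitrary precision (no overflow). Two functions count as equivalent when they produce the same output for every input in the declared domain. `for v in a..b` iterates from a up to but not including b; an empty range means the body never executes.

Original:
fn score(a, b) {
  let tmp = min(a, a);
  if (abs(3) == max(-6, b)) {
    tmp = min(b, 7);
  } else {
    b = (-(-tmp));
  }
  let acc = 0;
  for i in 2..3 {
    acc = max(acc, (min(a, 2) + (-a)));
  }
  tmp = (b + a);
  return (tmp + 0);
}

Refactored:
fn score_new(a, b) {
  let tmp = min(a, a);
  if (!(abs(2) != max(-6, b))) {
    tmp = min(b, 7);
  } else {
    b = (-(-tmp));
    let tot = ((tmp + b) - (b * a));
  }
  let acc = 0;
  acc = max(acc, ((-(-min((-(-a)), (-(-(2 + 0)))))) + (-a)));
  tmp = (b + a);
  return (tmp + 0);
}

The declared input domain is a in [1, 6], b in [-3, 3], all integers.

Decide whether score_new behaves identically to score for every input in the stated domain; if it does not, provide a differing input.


Take a=1, b=2.
score: tmp becomes 1; next (abs(3) == max(-6, b)) evaluates to false; next b becomes 1; next acc becomes 0; next at i=2:; next acc becomes 0; next tmp becomes 2; next final value 2
score_new: tmp becomes 1; next (!(abs(2) != max(-6, b))) evaluates to true; next tmp becomes 2; next acc becomes 0; next acc becomes 0; next tmp becomes 3; next final value 3
2 vs 3 — the two versions disagree here.
verdict: not equivalent; witness: a=1, b=2


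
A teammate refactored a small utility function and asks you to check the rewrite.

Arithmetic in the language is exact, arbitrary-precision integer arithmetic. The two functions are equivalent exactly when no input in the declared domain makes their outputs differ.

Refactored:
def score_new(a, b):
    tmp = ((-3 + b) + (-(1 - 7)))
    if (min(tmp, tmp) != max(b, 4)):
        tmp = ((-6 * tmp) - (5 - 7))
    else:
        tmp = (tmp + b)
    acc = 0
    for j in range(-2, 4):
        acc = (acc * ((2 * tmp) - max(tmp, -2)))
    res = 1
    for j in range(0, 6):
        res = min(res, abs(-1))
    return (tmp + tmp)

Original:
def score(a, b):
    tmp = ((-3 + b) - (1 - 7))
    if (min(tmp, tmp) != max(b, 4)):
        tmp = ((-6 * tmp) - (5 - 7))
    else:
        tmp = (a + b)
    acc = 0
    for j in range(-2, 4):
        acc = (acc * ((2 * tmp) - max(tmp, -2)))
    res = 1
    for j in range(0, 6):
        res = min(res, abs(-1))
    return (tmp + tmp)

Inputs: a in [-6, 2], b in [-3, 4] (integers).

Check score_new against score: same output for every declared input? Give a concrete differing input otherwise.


On input a=-6, b=1, score returns -10 while score_new returns 10.
verdict: not equivalent; witness: a=-6, b=1


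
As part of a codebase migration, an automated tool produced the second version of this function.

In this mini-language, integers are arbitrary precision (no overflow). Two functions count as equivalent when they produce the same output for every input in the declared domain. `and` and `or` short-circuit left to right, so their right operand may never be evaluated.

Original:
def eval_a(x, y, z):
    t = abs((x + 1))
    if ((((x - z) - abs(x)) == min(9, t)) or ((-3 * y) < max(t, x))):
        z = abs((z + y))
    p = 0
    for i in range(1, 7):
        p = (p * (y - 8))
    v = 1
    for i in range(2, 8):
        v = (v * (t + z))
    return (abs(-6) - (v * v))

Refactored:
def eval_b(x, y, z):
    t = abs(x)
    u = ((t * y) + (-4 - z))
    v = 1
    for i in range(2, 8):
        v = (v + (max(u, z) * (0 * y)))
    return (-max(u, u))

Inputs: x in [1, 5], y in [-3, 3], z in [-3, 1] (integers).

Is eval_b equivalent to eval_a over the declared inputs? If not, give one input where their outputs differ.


Input x=1, y=-3, z=-3: 5 from eval_a versus 4 from eval_b.
verdict: not equivalent; witness: x=1, y=-3, z=-3


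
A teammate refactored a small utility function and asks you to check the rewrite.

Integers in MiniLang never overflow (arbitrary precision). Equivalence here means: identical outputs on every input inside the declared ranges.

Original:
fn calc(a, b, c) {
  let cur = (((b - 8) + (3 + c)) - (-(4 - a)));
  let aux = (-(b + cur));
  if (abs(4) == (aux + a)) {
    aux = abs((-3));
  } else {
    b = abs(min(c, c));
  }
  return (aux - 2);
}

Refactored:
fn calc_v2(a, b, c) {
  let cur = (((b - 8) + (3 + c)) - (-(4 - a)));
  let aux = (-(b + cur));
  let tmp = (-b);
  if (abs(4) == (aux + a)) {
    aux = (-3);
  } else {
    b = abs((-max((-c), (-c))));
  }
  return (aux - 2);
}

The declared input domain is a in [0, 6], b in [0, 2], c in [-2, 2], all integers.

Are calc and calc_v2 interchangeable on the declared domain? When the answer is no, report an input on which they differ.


There is a counterexample at a=1, b=0, c=-1: 1 on one side, -5 on the other.
calc: cur = -3; aux = 3; (abs(4) == (aux + a)) -> true; aux = 3; return 1
calc_v2: cur = -3; aux = 3; tmp = 0; (abs(4) == (aux + a)) -> true; aux = -3; return -5
verdict: not equivalent; witness: a=1, b=0, c=-1


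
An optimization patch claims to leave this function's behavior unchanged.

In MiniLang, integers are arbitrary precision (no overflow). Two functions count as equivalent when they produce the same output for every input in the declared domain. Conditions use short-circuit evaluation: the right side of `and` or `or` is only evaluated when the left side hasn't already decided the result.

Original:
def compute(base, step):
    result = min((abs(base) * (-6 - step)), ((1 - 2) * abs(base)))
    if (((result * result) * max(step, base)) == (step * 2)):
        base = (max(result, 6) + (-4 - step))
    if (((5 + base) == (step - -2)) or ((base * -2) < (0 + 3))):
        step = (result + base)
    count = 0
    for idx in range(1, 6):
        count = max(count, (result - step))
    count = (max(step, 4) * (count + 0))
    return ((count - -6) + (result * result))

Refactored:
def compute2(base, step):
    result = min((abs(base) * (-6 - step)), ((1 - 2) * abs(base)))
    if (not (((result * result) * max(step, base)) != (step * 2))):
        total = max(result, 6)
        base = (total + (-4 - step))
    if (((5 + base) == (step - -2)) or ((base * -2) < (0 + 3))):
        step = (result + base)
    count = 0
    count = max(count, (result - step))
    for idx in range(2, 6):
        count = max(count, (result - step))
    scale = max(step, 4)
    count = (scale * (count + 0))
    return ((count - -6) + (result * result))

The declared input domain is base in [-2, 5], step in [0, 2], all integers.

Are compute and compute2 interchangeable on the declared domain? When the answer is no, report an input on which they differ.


The two are interchangeable: min/max/abs usage differs; and local variable names differ; and boolean connective usage differs; and loop structure differs; and comparison usage differs; and statement counts differ; and arithmetic usage differs, and every declared input agrees.
Spot check at base=5, step=2 — compute: result=-40, then (((result * result) * max(step, base)) == (step * 2)) is false, then (((5 + base) == (step - -2)) or ((base * -2) < (0 + 3))) is true, then step=-35, then count=0, then (idx=1), then count=0, then (idx=2), then count=0, then (idx=3), then count=0, then (idx=4), then count=0, then (idx=5), then count=0, then count=0, then returns 1606. compute2: result=-40, then (not (((result * result) * max(step, base)) != (step * 2))) is false, then (((5 + base) == (step - -2)) or ((base * -2) < (0 + 3))) is true, then step=-35, then count=0, then count=0, then (idx=2), then count=0, then (idx=3), then count=0, then (idx=4), then count=0, then (idx=5), then count=0, then scale=4, then count=0, then returns 1606. Both give 1606.
Checked all 24 inputs in the declared domain: the outputs agree on every one.
verdict: equivalent


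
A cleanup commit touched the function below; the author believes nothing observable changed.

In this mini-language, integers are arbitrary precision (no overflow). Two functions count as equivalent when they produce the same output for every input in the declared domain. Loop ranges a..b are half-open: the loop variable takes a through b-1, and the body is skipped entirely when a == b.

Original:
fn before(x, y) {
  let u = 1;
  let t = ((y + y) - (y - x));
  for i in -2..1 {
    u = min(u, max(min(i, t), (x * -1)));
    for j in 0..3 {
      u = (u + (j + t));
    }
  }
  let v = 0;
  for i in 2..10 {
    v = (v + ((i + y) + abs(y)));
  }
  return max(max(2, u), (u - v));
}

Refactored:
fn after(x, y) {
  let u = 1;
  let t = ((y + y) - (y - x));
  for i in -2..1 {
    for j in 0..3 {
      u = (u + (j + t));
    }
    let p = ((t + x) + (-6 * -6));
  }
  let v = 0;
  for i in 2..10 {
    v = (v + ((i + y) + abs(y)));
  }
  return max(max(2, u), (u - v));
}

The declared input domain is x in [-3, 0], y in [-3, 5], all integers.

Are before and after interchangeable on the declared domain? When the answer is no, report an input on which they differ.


Try x=-3, y=3.
before: u = 1; t = 0; [i=-2]; u = 1; [j=0]; u = 1; [j=1]; u = 2; [j=2]; u = 4; [i=-1]; u = 3; [j=0]; u = 3; [j=1]; u = 4; [j=2]; u = 6; [i=0]; u = 3; [j=0]; u = 3; [j=1]; u = 4; [j=2]; u = 6; v = 0; [i=2]; v = 8; [i=3]; v = 17; [i=4]; v = 27; [i=5]; v = 38; [i=6]; v = 50; [i=7]; v = 63; [i=8]; v = 77; [i=9]; v = 92; return 6
after: u = 1; t = 0; [i=-2]; [j=0]; u = 1; [j=1]; u = 2; [j=2]; u = 4; p = 33; [i=-1]; [j=0]; u = 4; [j=1]; u = 5; [j=2]; u = 7; p = 33; [i=0]; [j=0]; u = 7; [j=1]; u = 8; [j=2]; u = 10; p = 33; v = 0; [i=2]; v = 8; [i=3]; v = 17; [i=4]; v = 27; [i=5]; v = 38; [i=6]; v = 50; [i=7]; v = 63; [i=8]; v = 77; [i=9]; v = 92; return 10
6 != 10, so the rewrite changes behavior.
verdict: not equivalent; witness: x=-3, y=3


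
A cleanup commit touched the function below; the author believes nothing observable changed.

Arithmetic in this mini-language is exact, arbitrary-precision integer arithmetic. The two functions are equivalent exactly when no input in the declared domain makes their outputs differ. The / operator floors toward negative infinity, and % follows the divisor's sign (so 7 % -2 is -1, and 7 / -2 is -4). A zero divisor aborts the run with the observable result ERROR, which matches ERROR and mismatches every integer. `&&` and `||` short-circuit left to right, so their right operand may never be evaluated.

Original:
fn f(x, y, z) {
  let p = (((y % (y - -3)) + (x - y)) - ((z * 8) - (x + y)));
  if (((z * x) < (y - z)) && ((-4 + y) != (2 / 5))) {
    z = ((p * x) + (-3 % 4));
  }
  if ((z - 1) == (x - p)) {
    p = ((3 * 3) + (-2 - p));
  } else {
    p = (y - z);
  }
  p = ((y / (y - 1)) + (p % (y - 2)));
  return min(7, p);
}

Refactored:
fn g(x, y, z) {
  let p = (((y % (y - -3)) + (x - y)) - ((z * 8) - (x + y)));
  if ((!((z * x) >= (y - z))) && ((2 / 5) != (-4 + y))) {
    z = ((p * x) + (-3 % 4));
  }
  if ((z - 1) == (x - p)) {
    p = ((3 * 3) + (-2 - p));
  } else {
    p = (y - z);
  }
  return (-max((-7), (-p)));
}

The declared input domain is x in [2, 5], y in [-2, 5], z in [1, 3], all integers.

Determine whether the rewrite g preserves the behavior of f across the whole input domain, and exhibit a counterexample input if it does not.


On input x=2, y=-2, z=2, f returns 0 while g returns -4.
verdict: not equivalent; witness: x=2, y=-2, z=2


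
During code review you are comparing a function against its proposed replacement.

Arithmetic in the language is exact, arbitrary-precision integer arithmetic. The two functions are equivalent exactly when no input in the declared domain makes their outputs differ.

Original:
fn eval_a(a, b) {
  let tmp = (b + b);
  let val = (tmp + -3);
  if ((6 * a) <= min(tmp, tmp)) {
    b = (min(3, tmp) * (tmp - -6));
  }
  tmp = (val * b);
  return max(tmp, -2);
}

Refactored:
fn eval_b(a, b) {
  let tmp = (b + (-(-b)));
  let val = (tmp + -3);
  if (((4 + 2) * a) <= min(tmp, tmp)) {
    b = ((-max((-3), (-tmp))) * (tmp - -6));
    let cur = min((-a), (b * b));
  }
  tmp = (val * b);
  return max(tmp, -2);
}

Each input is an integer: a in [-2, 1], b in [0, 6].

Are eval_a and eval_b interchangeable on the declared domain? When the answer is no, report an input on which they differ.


Equivalent — the differences include statement counts differ, constant usage differs, arithmetic usage differs, local variable names differ, min/max/abs usage differs, yet no declared input distinguishes the two.
One worked example (a=0, b=1) — eval_a: tmp := 2 | val := -1 | ((6 * a) <= min(tmp, tmp)): true | b := 16 | tmp := -16 | result -2; eval_b: tmp := 2 | val := -1 | (((4 + 2) * a) <= min(tmp, tmp)): true | b := 16 | cur := 0 | tmp := -16 | result -2; agreement on -2.
Across all 28 domain points the two functions coincide.
verdict: equivalent


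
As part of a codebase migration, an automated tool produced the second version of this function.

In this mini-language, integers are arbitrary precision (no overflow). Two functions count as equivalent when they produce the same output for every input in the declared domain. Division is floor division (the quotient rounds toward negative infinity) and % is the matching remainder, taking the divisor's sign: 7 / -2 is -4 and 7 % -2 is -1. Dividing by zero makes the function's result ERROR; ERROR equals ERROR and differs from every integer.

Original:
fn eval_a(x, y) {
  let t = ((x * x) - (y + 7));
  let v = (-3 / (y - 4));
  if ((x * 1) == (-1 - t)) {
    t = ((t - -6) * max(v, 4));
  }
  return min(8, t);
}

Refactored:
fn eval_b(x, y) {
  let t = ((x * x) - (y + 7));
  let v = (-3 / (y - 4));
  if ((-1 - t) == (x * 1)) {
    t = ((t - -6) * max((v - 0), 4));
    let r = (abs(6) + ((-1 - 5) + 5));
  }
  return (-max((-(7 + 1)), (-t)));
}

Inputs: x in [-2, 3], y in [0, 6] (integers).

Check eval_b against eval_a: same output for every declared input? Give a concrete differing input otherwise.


Although local variable names differ, and constant usage differs, and statement counts differ, and arithmetic usage differs, and min/max/abs usage differs, 42/42 inputs agree.
verdict: equivalent


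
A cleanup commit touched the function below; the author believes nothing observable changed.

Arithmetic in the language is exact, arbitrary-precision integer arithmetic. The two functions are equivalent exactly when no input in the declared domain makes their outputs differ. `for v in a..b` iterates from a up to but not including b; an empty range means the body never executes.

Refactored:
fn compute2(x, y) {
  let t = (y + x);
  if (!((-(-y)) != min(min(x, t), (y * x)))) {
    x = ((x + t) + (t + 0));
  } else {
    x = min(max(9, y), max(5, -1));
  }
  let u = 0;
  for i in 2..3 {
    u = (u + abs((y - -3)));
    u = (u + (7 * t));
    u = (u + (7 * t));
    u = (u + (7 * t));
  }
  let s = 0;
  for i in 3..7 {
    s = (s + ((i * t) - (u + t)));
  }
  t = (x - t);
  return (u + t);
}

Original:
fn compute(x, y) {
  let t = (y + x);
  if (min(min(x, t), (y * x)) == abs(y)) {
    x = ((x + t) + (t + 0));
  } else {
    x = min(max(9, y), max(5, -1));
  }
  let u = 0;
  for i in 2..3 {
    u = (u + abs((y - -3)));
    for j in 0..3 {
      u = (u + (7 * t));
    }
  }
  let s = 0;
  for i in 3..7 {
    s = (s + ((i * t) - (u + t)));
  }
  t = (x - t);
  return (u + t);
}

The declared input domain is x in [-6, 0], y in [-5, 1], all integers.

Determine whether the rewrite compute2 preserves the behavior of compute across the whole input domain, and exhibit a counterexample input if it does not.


These are not equivalent — on x=0, y=-5 the outputs split (-93 vs -108).
compute: t=-5, then (min(min(x, t), (y * x)) == abs(y)) is false, then x=5, then u=0, then (i=2), then u=2, then (j=0), then u=-33, then (j=1), then u=-68, then (j=2), then u=-103, then s=0, then (i=3), then s=93, then (i=4), then s=181, then (i=5), then s=264, then (i=6), then s=342, then t=10, then returns -93
compute2: t=-5, then (!((-(-y)) != min(min(x, t), (y * x)))) is true, then x=-10, then u=0, then (i=2), then u=2, then u=-33, then u=-68, then u=-103, then s=0, then (i=3), then s=93, then (i=4), then s=181, then (i=5), then s=264, then (i=6), then s=342, then t=-5, then returns -108
verdict: not equivalent; witness: x=0, y=-5


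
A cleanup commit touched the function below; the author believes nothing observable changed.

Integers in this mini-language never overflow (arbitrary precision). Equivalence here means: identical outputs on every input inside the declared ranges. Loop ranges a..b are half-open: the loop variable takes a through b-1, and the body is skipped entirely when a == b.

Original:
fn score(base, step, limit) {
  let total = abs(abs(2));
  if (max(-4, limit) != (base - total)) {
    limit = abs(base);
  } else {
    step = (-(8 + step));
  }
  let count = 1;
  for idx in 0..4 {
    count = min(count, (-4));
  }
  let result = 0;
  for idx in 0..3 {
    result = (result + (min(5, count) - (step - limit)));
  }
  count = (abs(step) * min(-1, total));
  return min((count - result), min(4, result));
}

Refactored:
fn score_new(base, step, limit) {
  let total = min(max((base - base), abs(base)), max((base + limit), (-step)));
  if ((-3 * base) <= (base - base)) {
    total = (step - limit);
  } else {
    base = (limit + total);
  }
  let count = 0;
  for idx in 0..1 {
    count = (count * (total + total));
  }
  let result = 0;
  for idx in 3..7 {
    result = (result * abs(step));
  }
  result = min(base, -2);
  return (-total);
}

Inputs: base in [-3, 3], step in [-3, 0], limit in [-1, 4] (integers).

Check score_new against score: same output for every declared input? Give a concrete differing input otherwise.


Run the pair on base=-3, step=-3, limit=-1.
score: total = 2; (max(-4, limit) != (base - total)) -> true; limit = 3; count = 1; [idx=0]; count = -4; [idx=1]; count = -4; [idx=2]; count = -4; [idx=3]; count = -4; result = 0; [idx=0]; result = 2; [idx=1]; result = 4; [idx=2]; result = 6; count = -3; return -9
score_new: total = 3; ((-3 * base) <= (base - base)) -> false; base = 2; count = 0; [idx=0]; count = 0; result = 0; [idx=3]; result = 0; [idx=4]; result = 0; [idx=5]; result = 0; [idx=6]; result = 0; result = -2; return -3
-9 against -3: the behavior changed.
verdict: not equivalent; witness: base=-3, step=-3, limit=-1


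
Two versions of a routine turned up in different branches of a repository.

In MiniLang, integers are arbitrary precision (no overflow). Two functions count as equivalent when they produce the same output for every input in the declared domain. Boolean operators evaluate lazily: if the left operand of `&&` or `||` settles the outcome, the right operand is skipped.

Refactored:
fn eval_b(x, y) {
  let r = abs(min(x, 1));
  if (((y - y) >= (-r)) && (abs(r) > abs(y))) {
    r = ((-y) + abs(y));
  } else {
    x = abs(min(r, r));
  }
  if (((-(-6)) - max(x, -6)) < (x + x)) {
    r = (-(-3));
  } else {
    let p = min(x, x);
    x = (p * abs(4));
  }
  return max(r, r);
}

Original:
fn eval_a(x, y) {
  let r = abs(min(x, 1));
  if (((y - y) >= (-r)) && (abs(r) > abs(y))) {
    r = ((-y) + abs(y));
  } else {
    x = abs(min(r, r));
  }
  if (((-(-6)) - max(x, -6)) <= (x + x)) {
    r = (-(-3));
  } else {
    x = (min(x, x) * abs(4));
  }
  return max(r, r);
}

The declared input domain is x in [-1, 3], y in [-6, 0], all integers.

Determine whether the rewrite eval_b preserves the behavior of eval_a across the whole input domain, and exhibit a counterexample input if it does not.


Consider the input x=2, y=0.
eval_a: r = 1; (((y - y) >= (-r)) && (abs(r) > abs(y))) -> true; r = 0; (((-(-6)) - max(x, -6)) <= (x + x)) -> true; r = 3; return 3
eval_b: r = 1; (((y - y) >= (-r)) && (abs(r) > abs(y))) -> true; r = 0; (((-(-6)) - max(x, -6)) < (x + x)) -> false; p = 2; x = 8; return 0
3 against 0: the behavior changed.
verdict: not equivalent; witness: x=2, y=0


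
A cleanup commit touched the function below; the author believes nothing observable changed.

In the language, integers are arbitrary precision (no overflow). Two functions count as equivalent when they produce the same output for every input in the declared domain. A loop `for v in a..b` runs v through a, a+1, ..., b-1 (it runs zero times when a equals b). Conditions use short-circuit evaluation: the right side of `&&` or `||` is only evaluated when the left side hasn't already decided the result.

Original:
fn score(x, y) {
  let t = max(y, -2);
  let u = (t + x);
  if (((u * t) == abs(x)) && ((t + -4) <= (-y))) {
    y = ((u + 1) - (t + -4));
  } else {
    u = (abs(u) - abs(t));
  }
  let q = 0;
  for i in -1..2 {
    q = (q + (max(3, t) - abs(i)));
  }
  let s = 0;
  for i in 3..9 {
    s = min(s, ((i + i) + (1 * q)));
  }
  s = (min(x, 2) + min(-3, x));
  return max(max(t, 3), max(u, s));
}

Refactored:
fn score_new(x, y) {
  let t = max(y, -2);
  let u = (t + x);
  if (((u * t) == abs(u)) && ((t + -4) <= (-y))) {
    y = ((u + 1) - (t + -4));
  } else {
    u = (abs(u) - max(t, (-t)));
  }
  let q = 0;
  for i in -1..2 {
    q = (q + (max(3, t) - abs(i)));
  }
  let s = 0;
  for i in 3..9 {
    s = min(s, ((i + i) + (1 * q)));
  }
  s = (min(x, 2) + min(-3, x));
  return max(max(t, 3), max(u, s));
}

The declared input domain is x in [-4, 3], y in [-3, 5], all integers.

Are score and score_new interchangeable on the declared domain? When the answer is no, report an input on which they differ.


The rewrite breaks on x=-4, y=-1, where the results are 4 and 3.
score: t = -1; u = -5; (((u * t) == abs(x)) && ((t + -4) <= (-y))) -> false; u = 4; q = 0; [i=-1]; q = 2; [i=0]; q = 5; [i=1]; q = 7; s = 0; [i=3]; s = 0; [i=4]; s = 0; [i=5]; s = 0; [i=6]; s = 0; [i=7]; s = 0; [i=8]; s = 0; s = -8; return 4
score_new: t = -1; u = -5; (((u * t) == abs(u)) && ((t + -4) <= (-y))) -> true; y = 1; q = 0; [i=-1]; q = 2; [i=0]; q = 5; [i=1]; q = 7; s = 0; [i=3]; s = 0; [i=4]; s = 0; [i=5]; s = 0; [i=6]; s = 0; [i=7]; s = 0; [i=8]; s = 0; s = -8; return 3
verdict: not equivalent; witness: x=-4, y=-1


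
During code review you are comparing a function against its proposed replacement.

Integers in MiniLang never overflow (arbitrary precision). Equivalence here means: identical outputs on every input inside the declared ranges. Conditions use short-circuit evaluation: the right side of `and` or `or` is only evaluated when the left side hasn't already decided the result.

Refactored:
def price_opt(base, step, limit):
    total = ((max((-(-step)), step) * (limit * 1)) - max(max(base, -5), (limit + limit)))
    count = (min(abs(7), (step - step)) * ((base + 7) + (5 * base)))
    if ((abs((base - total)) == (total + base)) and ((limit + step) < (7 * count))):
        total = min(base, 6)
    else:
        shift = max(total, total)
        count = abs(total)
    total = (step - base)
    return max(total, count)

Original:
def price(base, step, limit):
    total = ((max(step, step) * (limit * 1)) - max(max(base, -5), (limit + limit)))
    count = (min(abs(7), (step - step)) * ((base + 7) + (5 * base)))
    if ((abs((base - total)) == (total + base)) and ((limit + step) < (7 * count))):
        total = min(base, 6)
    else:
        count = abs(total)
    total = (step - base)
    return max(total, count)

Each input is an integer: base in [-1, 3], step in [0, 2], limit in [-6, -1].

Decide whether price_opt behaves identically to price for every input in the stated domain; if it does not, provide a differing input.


Reading the diff, among the changes: min/max/abs usage differs; statement counts differ; local variable names differ.
As a probe, take base=2, step=0, limit=-5: price runs total=-2, then count=0, then ((abs((base - total)) == (total + base)) and ((limit + step) < (7 * count))) is false, then count=2, then total=-2, then returns 2; price_opt runs total=-2, then count=0, then ((abs((base - total)) == (total + base)) and ((limit + step) < (7 * count))) is false, then shift=-2, then count=2, then total=-2, then returns 2; both end at 2.
Across all 90 domain points the two functions coincide.
verdict: equivalent
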